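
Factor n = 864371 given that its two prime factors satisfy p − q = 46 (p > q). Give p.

953

Since p = q + 46, we have 864371 = q(q + 46), so q² + 46q − 864371 = 0.
Discriminant: 46² + 4·864371 = 2116 + 3457484 = 3459600; √3459600 = 1860.
q = (−46 + 1860)/2 = 907, and p = q + 46 = 953.
Check: 907 · 953 = 864371.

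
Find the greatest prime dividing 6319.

89

6319 = 71 · 89
89 is prime.
So 6319 = 71 · 89; the largest prime factor is 89.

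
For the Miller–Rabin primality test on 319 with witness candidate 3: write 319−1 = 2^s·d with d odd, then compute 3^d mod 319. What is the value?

319 − 1 = 318 = 2^1 · 159, so d = 159.
3^1 ≡ 3 (mod 319)
3^2 ≡ 3^2 = 9 ≡ 9 (mod 319)
3^4 ≡ 9^2 = 81 ≡ 81 (mod 319)
3^8 ≡ 81^2 = 6561 ≡ 181 (mod 319)
3^16 ≡ 181^2 = 32761 ≡ 223 (mod 319)
3^32 ≡ 223^2 = 49729 ≡ 284 (mod 319)
3^64 ≡ 284^2 = 80656 ≡ 268 (mod 319)
3^128 ≡ 268^2 = 71824 ≡ 49 (mod 319)
159 = 128 + 16 + 8 + 4 + 2 + 1 in binary powers of 2.
So 3^159 ≡ 49 · 223 · 181 · 81 · 9 · 3 ≡ 279 (mod 319).
Squaring chain: 279; never reaches −1, so base 3 is a Miller–Rabin witness that 319 is composite.

279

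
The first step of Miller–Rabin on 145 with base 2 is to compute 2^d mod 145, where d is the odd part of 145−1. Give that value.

145 − 1 = 144 = 2^4 · 9, so d = 9.
2^1 ≡ 2 (mod 145)
2^2 ≡ 2^2 = 4 ≡ 4 (mod 145)
2^4 ≡ 4^2 = 16 ≡ 16 (mod 145)
2^8 ≡ 16^2 = 256 ≡ 111 (mod 145)
9 = 8 + 1 in binary powers of 2.
So 2^9 ≡ 111 · 2 ≡ 77 (mod 145).
Squaring chain: 77 → 129 → 111 → 141; never reaches −1, so base 2 is a Miller–Rabin witness that 145 is composite.

77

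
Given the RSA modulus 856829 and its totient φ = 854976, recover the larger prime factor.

977

φ(n) = (p−1)(q−1) = n − (p+q) + 1, so p + q = 856829 − 854976 + 1 = 1854.
p and q are the roots of t² − 1854t + 856829 = 0.
Discriminant: 1854² − 4·856829 = 3437316 − 3427316 = 10000; √10000 = 100.
q = (1854 − 100)/2 = 877, p = (1854 + 100)/2 = 977.
Check: 877 · 977 = 856829.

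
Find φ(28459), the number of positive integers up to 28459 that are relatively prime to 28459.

28120

Factor: 28459 = 149 · 191.
φ(28459) = (149−1) · (191−1) = 148 · 190 = 28120.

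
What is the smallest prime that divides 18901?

41

18901 is odd.
Digit sum 19, not divisible by 3.
Ends in 1: not divisible by 5.
7: 18901 = 7·2700 + 1
11: 18901 = 11·1718 + 3
13: 18901 = 13·1453 + 12
17: 18901 = 17·1111 + 14
19: 18901 = 19·994 + 15
23: 18901 = 23·821 + 18
29: 18901 = 29·651 + 22
31: 18901 = 31·609 + 22
37: 18901 = 37·510 + 31
41: 18901 = 41·461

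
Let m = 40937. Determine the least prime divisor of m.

40937 is odd.
Digit sum 23, not divisible by 3.
Ends in 7: not divisible by 5.
7: 40937 = 7·5848 + 1
11: 40937 = 11·3721 + 6
13: 40937 = 13·3149

13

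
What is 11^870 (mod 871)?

11^1 ≡ 11 (mod 871)
11^2 ≡ 11^2 = 121 ≡ 121 (mod 871)
11^4 ≡ 121^2 = 14641 ≡ 705 (mod 871)
11^8 ≡ 705^2 = 497025 ≡ 555 (mod 871)
11^16 ≡ 555^2 = 308025 ≡ 562 (mod 871)
11^32 ≡ 562^2 = 315844 ≡ 542 (mod 871)
11^64 ≡ 542^2 = 293764 ≡ 237 (mod 871)
11^128 ≡ 237^2 = 56169 ≡ 425 (mod 871)
11^256 ≡ 425^2 = 180625 ≡ 328 (mod 871)
11^512 ≡ 328^2 = 107584 ≡ 451 (mod 871)
870 = 512 + 256 + 64 + 32 + 4 + 2 in binary powers of 2.
So 11^870 ≡ 451 · 328 · 237 · 542 · 705 · 121 ≡ 129 (mod 871).
Since 129 ≠ 1, base 11 is a Fermat witness: 871 is composite.

129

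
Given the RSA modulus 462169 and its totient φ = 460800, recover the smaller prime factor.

601

φ(n) = (p−1)(q−1) = n − (p+q) + 1, so p + q = 462169 − 460800 + 1 = 1370.
p and q are the roots of t² − 1370t + 462169 = 0.
Discriminant: 1370² − 4·462169 = 1876900 − 1848676 = 28224; √28224 = 168.
q = (1370 − 168)/2 = 601, p = (1370 + 168)/2 = 769.
Check: 601 · 769 = 462169.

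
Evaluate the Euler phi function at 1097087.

Factor: 1097087 = 37 · 149 · 199.
φ(1097087) = (37−1) · (149−1) · (199−1) = 36 · 148 · 198 = 1054944.

1054944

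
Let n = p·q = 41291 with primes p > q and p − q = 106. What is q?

Since p = q + 106, we have 41291 = q(q + 106), so q² + 106q − 41291 = 0.
Discriminant: 106² + 4·41291 = 11236 + 165164 = 176400; √176400 = 420.
q = (−106 + 420)/2 = 157, and p = q + 106 = 263.
Check: 157 · 263 = 41291.

157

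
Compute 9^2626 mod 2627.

719

9^1 ≡ 9 (mod 2627)
9^2 ≡ 9^2 = 81 ≡ 81 (mod 2627)
9^4 ≡ 81^2 = 6561 ≡ 1307 (mod 2627)
9^8 ≡ 1307^2 = 1708249 ≡ 699 (mod 2627)
9^16 ≡ 699^2 = 488601 ≡ 2606 (mod 2627)
9^32 ≡ 2606^2 = 6791236 ≡ 441 (mod 2627)
9^64 ≡ 441^2 = 194481 ≡ 83 (mod 2627)
9^128 ≡ 83^2 = 6889 ≡ 1635 (mod 2627)
9^256 ≡ 1635^2 = 2673225 ≡ 1566 (mod 2627)
9^512 ≡ 1566^2 = 2452356 ≡ 1365 (mod 2627)
9^1024 ≡ 1365^2 = 1863225 ≡ 682 (mod 2627)
9^2048 ≡ 682^2 = 465124 ≡ 145 (mod 2627)
2626 = 2048 + 512 + 64 + 2 in binary powers of 2.
So 9^2626 ≡ 145 · 1365 · 83 · 81 ≡ 719 (mod 2627).
Since 719 ≠ 1, base 9 is a Fermat witness: 2627 is composite.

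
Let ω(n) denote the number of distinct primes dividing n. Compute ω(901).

2

901 = 17 · 53
901 = 17 · 53, which has 2 distinct prime factors.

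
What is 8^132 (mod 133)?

1

8^1 ≡ 8 (mod 133)
8^2 ≡ 8^2 = 64 ≡ 64 (mod 133)
8^4 ≡ 64^2 = 4096 ≡ 106 (mod 133)
8^8 ≡ 106^2 = 11236 ≡ 64 (mod 133)
8^16 ≡ 64^2 = 4096 ≡ 106 (mod 133)
8^32 ≡ 106^2 = 11236 ≡ 64 (mod 133)
8^64 ≡ 64^2 = 4096 ≡ 106 (mod 133)
8^128 ≡ 106^2 = 11236 ≡ 64 (mod 133)
132 = 128 + 4 in binary powers of 2.
So 8^132 ≡ 64 · 106 ≡ 1 (mod 133).
Since the result is 1, base 8 gives no evidence that 133 is composite.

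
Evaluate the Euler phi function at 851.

Factor: 851 = 23 · 37.
φ(851) = (23−1) · (37−1) = 22 · 36 = 792.

792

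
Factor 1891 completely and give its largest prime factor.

61

1891 = 31 · 61
61 is prime.
So 1891 = 31 · 61; the largest prime factor is 61.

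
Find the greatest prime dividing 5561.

83

5561 = 67 · 83
83 is prime.
So 5561 = 67 · 83; the largest prime factor is 83.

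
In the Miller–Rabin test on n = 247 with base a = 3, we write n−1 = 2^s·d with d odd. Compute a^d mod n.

183

247 − 1 = 246 = 2^1 · 123, so d = 123.
3^1 ≡ 3 (mod 247)
3^2 ≡ 3^2 = 9 ≡ 9 (mod 247)
3^4 ≡ 9^2 = 81 ≡ 81 (mod 247)
3^8 ≡ 81^2 = 6561 ≡ 139 (mod 247)
3^16 ≡ 139^2 = 19321 ≡ 55 (mod 247)
3^32 ≡ 55^2 = 3025 ≡ 61 (mod 247)
3^64 ≡ 61^2 = 3721 ≡ 16 (mod 247)
123 = 64 + 32 + 16 + 8 + 2 + 1 in binary powers of 2.
So 3^123 ≡ 16 · 61 · 55 · 139 · 9 · 3 ≡ 183 (mod 247).
Squaring chain: 183; never reaches −1, so base 3 is a Miller–Rabin witness that 247 is composite.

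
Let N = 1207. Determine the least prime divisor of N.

1207 is odd.
Digit sum 10, not divisible by 3.
Ends in 7: not divisible by 5.
7: 1207 = 7·172 + 3
11: 1207 = 11·109 + 8
13: 1207 = 13·92 + 11
17: 1207 = 17·71

17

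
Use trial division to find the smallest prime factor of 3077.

3077 is odd.
Digit sum 17, not divisible by 3.
Ends in 7: not divisible by 5.
7: 3077 = 7·439 + 4
11: 3077 = 11·279 + 8
13: 3077 = 13·236 + 9
17: 3077 = 17·181

17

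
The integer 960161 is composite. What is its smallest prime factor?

960161 is odd.
Digit sum 23, not divisible by 3.
Ends in 1: not divisible by 5.
7: 960161 = 7·137165 + 6
11: 960161 = 11·87287 + 4
13: 960161 = 13·73858 + 7
17: 960161 = 17·56480 + 1
19: 960161 = 19·50534 + 15
23: 960161 = 23·41746 + 3
29: 960161 = 29·33109

29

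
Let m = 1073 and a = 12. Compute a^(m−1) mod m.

12^1 ≡ 12 (mod 1073)
12^2 ≡ 12^2 = 144 ≡ 144 (mod 1073)
12^4 ≡ 144^2 = 20736 ≡ 349 (mod 1073)
12^8 ≡ 349^2 = 121801 ≡ 552 (mod 1073)
12^16 ≡ 552^2 = 304704 ≡ 1045 (mod 1073)
12^32 ≡ 1045^2 = 1092025 ≡ 784 (mod 1073)
12^64 ≡ 784^2 = 614656 ≡ 900 (mod 1073)
12^128 ≡ 900^2 = 810000 ≡ 958 (mod 1073)
12^256 ≡ 958^2 = 917764 ≡ 349 (mod 1073)
12^512 ≡ 349^2 = 121801 ≡ 552 (mod 1073)
12^1024 ≡ 552^2 = 304704 ≡ 1045 (mod 1073)
1072 = 1024 + 32 + 16 in binary powers of 2.
So 12^1072 ≡ 1045 · 784 · 1045 ≡ 900 (mod 1073).
Since 900 ≠ 1, base 12 is a Fermat witness: 1073 is composite.

900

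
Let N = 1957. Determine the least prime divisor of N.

1957 is odd.
Digit sum 22, not divisible by 3.
Ends in 7: not divisible by 5.
7: 1957 = 7·279 + 4
11: 1957 = 11·177 + 10
13: 1957 = 13·150 + 7
17: 1957 = 17·115 + 2
19: 1957 = 19·103

19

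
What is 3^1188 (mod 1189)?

1147

3^1 ≡ 3 (mod 1189)
3^2 ≡ 3^2 = 9 ≡ 9 (mod 1189)
3^4 ≡ 9^2 = 81 ≡ 81 (mod 1189)
3^8 ≡ 81^2 = 6561 ≡ 616 (mod 1189)
3^16 ≡ 616^2 = 379456 ≡ 165 (mod 1189)
3^32 ≡ 165^2 = 27225 ≡ 1067 (mod 1189)
3^64 ≡ 1067^2 = 1138489 ≡ 616 (mod 1189)
3^128 ≡ 616^2 = 379456 ≡ 165 (mod 1189)
3^256 ≡ 165^2 = 27225 ≡ 1067 (mod 1189)
3^512 ≡ 1067^2 = 1138489 ≡ 616 (mod 1189)
3^1024 ≡ 616^2 = 379456 ≡ 165 (mod 1189)
1188 = 1024 + 128 + 32 + 4 in binary powers of 2.
So 3^1188 ≡ 165 · 165 · 1067 · 81 ≡ 1147 (mod 1189).
Since 1147 ≠ 1, base 3 is a Fermat witness: 1189 is composite.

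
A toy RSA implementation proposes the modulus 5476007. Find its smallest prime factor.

43

5476007 is odd.
Digit sum 29, not divisible by 3.
Ends in 7: not divisible by 5.
7: 5476007 = 7·782286 + 5
11: 5476007 = 11·497818 + 9
13: 5476007 = 13·421231 + 4
17: 5476007 = 17·322118 + 1
19: 5476007 = 19·288210 + 17
23: 5476007 = 23·238087 + 6
29: 5476007 = 29·188827 + 24
31: 5476007 = 31·176645 + 12
37: 5476007 = 37·148000 + 7
41: 5476007 = 41·133561 + 6
43: 5476007 = 43·127349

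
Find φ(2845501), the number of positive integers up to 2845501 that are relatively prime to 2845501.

Factor: 2845501 = 79 · 181 · 199.
φ(2845501) = (79−1) · (181−1) · (199−1) = 78 · 180 · 198 = 2779920.

2779920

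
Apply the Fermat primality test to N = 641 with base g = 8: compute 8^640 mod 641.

8^1 ≡ 8 (mod 641)
8^2 ≡ 8^2 = 64 ≡ 64 (mod 641)
8^4 ≡ 64^2 = 4096 ≡ 250 (mod 641)
8^8 ≡ 250^2 = 62500 ≡ 323 (mod 641)
8^16 ≡ 323^2 = 104329 ≡ 487 (mod 641)
8^32 ≡ 487^2 = 237169 ≡ 640 (mod 641)
8^64 ≡ 640^2 = 409600 ≡ 1 (mod 641)
8^128 ≡ 1^2 = 1 ≡ 1 (mod 641)
8^256 ≡ 1^2 = 1 ≡ 1 (mod 641)
8^512 ≡ 1^2 = 1 ≡ 1 (mod 641)
640 = 512 + 128 in binary powers of 2.
So 8^640 ≡ 1 · 1 ≡ 1 (mod 641).
Since the result is 1, base 8 gives no evidence that 641 is composite.

1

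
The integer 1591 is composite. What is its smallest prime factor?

37

1591 is odd.
Digit sum 16, not divisible by 3.
Ends in 1: not divisible by 5.
7: 1591 = 7·227 + 2
11: 1591 = 11·144 + 7
13: 1591 = 13·122 + 5
17: 1591 = 17·93 + 10
19: 1591 = 19·83 + 14
23: 1591 = 23·69 + 4
29: 1591 = 29·54 + 25
31: 1591 = 31·51 + 10
37: 1591 = 37·43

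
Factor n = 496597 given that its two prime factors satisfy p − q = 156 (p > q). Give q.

Since p = q + 156, we have 496597 = q(q + 156), so q² + 156q − 496597 = 0.
Discriminant: 156² + 4·496597 = 24336 + 1986388 = 2010724; √2010724 = 1418.
q = (−156 + 1418)/2 = 631, and p = q + 156 = 787.
Check: 631 · 787 = 496597.

631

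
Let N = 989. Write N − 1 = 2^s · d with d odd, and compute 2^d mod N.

469

989 − 1 = 988 = 2^2 · 247, so d = 247.
2^1 ≡ 2 (mod 989)
2^2 ≡ 2^2 = 4 ≡ 4 (mod 989)
2^4 ≡ 4^2 = 16 ≡ 16 (mod 989)
2^8 ≡ 16^2 = 256 ≡ 256 (mod 989)
2^16 ≡ 256^2 = 65536 ≡ 262 (mod 989)
2^32 ≡ 262^2 = 68644 ≡ 403 (mod 989)
2^64 ≡ 403^2 = 162409 ≡ 213 (mod 989)
2^128 ≡ 213^2 = 45369 ≡ 864 (mod 989)
247 = 128 + 64 + 32 + 16 + 4 + 2 + 1 in binary powers of 2.
So 2^247 ≡ 864 · 213 · 403 · 262 · 16 · 4 · 2 ≡ 469 (mod 989).
Squaring chain: 469 → 403; never reaches −1, so base 2 is a Miller–Rabin witness that 989 is composite.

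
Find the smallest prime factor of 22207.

53

22207 is odd.
Digit sum 13, not divisible by 3.
Ends in 7: not divisible by 5.
7: 22207 = 7·3172 + 3
11: 22207 = 11·2018 + 9
13: 22207 = 13·1708 + 3
17: 22207 = 17·1306 + 5
19: 22207 = 19·1168 + 15
23: 22207 = 23·965 + 12
29: 22207 = 29·765 + 22
31: 22207 = 31·716 + 11
37: 22207 = 37·600 + 7
41: 22207 = 41·541 + 26
43: 22207 = 43·516 + 19
47: 22207 = 47·472 + 23
53: 22207 = 53·419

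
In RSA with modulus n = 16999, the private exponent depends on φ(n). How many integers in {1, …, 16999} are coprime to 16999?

Factor: 16999 = 89 · 191.
φ(16999) = (89−1) · (191−1) = 88 · 190 = 16720.

16720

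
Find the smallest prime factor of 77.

7

77 is odd.
Digit sum 14, not divisible by 3.
Ends in 7: not divisible by 5.
7: 77 = 7·11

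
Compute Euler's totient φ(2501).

Factor: 2501 = 41 · 61.
φ(2501) = (41−1) · (61−1) = 40 · 60 = 2400.

2400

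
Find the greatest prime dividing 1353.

41

1353 = 3 · 451
451 = 11 · 41
41 is prime.
So 1353 = 3 · 11 · 41; the largest prime factor is 41.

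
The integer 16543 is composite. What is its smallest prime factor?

71

16543 is odd.
Digit sum 19, not divisible by 3.
Ends in 3: not divisible by 5.
7: 16543 = 7·2363 + 2
11: 16543 = 11·1503 + 10
13: 16543 = 13·1272 + 7
17: 16543 = 17·973 + 2
19: 16543 = 19·870 + 13
23: 16543 = 23·719 + 6
29: 16543 = 29·570 + 13
31: 16543 = 31·533 + 20
37: 16543 = 37·447 + 4
41: 16543 = 41·403 + 20
43: 16543 = 43·384 + 31
47: 16543 = 47·351 + 46
53: 16543 = 53·312 + 7
59: 16543 = 59·280 + 23
61: 16543 = 61·271 + 12
67: 16543 = 67·246 + 61
71: 16543 = 71·233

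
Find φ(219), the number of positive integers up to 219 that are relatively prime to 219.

144

Factor: 219 = 3 · 73.
φ(219) = (3−1) · (73−1) = 2 · 72 = 144.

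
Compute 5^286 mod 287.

86

5^1 ≡ 5 (mod 287)
5^2 ≡ 5^2 = 25 ≡ 25 (mod 287)
5^4 ≡ 25^2 = 625 ≡ 51 (mod 287)
5^8 ≡ 51^2 = 2601 ≡ 18 (mod 287)
5^16 ≡ 18^2 = 324 ≡ 37 (mod 287)
5^32 ≡ 37^2 = 1369 ≡ 221 (mod 287)
5^64 ≡ 221^2 = 48841 ≡ 51 (mod 287)
5^128 ≡ 51^2 = 2601 ≡ 18 (mod 287)
5^256 ≡ 18^2 = 324 ≡ 37 (mod 287)
286 = 256 + 16 + 8 + 4 + 2 in binary powers of 2.
So 5^286 ≡ 37 · 37 · 18 · 51 · 25 ≡ 86 (mod 287).
Since 86 ≠ 1, base 5 is a Fermat witness: 287 is composite.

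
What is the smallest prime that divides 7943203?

7943203 is odd.
Digit sum 28, not divisible by 3.
Ends in 3: not divisible by 5.
7: 7943203 = 7·1134743 + 2
11: 7943203 = 11·722109 + 4
13: 7943203 = 13·611015 + 8
17: 7943203 = 17·467247 + 4
19: 7943203 = 19·418063 + 6
23: 7943203 = 23·345356 + 15
29: 7943203 = 29·273903 + 16
31: 7943203 = 31·256232 + 11
37: 7943203 = 37·214681 + 6
41: 7943203 = 41·193736 + 27
43: 7943203 = 43·184725 + 28
47: 7943203 = 47·169004 + 15
53: 7943203 = 53·149871 + 40
59: 7943203 = 59·134630 + 33
61: 7943203 = 61·130216 + 27
67: 7943203 = 67·118555 + 18
71: 7943203 = 71·111876 + 7
73: 7943203 = 73·108811

73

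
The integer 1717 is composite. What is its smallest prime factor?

1717 is odd.
Digit sum 16, not divisible by 3.
Ends in 7: not divisible by 5.
7: 1717 = 7·245 + 2
11: 1717 = 11·156 + 1
13: 1717 = 13·132 + 1
17: 1717 = 17·101

17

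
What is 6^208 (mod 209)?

6^1 ≡ 6 (mod 209)
6^2 ≡ 6^2 = 36 ≡ 36 (mod 209)
6^4 ≡ 36^2 = 1296 ≡ 42 (mod 209)
6^8 ≡ 42^2 = 1764 ≡ 92 (mod 209)
6^16 ≡ 92^2 = 8464 ≡ 104 (mod 209)
6^32 ≡ 104^2 = 10816 ≡ 157 (mod 209)
6^64 ≡ 157^2 = 24649 ≡ 196 (mod 209)
6^128 ≡ 196^2 = 38416 ≡ 169 (mod 209)
208 = 128 + 64 + 16 in binary powers of 2.
So 6^208 ≡ 169 · 196 · 104 ≡ 158 (mod 209).
Since 158 ≠ 1, base 6 is a Fermat witness: 209 is composite.

158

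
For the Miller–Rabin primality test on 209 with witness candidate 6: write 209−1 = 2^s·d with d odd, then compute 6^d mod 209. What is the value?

209 − 1 = 208 = 2^4 · 13, so d = 13.
6^1 ≡ 6 (mod 209)
6^2 ≡ 6^2 = 36 ≡ 36 (mod 209)
6^4 ≡ 36^2 = 1296 ≡ 42 (mod 209)
6^8 ≡ 42^2 = 1764 ≡ 92 (mod 209)
13 = 8 + 4 + 1 in binary powers of 2.
So 6^13 ≡ 92 · 42 · 6 ≡ 194 (mod 209).
Squaring chain: 194 → 16 → 47 → 119; never reaches −1, so base 6 is a Miller–Rabin witness that 209 is composite.

194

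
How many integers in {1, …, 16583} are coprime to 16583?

Factor: 16583 = 7 · 23 · 103.
φ(16583) = (7−1) · (23−1) · (103−1) = 6 · 22 · 102 = 13464.

13464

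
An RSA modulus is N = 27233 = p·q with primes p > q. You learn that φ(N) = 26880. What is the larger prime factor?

φ(n) = (p−1)(q−1) = n − (p+q) + 1, so p + q = 27233 − 26880 + 1 = 354.
p and q are the roots of t² − 354t + 27233 = 0.
Discriminant: 354² − 4·27233 = 125316 − 108932 = 16384; √16384 = 128.
q = (354 − 128)/2 = 113, p = (354 + 128)/2 = 241.
Check: 113 · 241 = 27233.

241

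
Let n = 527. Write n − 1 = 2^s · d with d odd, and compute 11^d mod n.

527 − 1 = 526 = 2^1 · 263, so d = 263.
11^1 ≡ 11 (mod 527)
11^2 ≡ 11^2 = 121 ≡ 121 (mod 527)
11^4 ≡ 121^2 = 14641 ≡ 412 (mod 527)
11^8 ≡ 412^2 = 169744 ≡ 50 (mod 527)
11^16 ≡ 50^2 = 2500 ≡ 392 (mod 527)
11^32 ≡ 392^2 = 153664 ≡ 307 (mod 527)
11^64 ≡ 307^2 = 94249 ≡ 443 (mod 527)
11^128 ≡ 443^2 = 196249 ≡ 205 (mod 527)
11^256 ≡ 205^2 = 42025 ≡ 392 (mod 527)
263 = 256 + 4 + 2 + 1 in binary powers of 2.
So 11^263 ≡ 392 · 412 · 121 · 11 ≡ 105 (mod 527).
Squaring chain: 105; never reaches −1, so base 11 is a Miller–Rabin witness that 527 is composite.

105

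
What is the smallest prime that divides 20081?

43

20081 is odd.
Digit sum 11, not divisible by 3.
Ends in 1: not divisible by 5.
7: 20081 = 7·2868 + 5
11: 20081 = 11·1825 + 6
13: 20081 = 13·1544 + 9
17: 20081 = 17·1181 + 4
19: 20081 = 19·1056 + 17
23: 20081 = 23·873 + 2
29: 20081 = 29·692 + 13
31: 20081 = 31·647 + 24
37: 20081 = 37·542 + 27
41: 20081 = 41·489 + 32
43: 20081 = 43·467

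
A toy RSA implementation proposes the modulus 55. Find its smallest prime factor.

55 is odd.
Digit sum 10, not divisible by 3.
Ends in 5: divisible by 5.

5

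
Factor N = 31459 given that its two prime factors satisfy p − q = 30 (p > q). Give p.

Since p = q + 30, we have 31459 = q(q + 30), so q² + 30q − 31459 = 0.
Discriminant: 30² + 4·31459 = 900 + 125836 = 126736; √126736 = 356.
q = (−30 + 356)/2 = 163, and p = q + 30 = 193.
Check: 163 · 193 = 31459.

193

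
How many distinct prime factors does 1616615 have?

1616615 = 5 · 323323
323323 = 7 · 46189
46189 = 11 · 4199
4199 = 13 · 323
323 = 17 · 19
1616615 = 5 · 7 · 11 · 13 · 17 · 19, which has 6 distinct prime factors.

6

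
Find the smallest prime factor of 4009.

19

4009 is odd.
Digit sum 13, not divisible by 3.
Ends in 9: not divisible by 5.
7: 4009 = 7·572 + 5
11: 4009 = 11·364 + 5
13: 4009 = 13·308 + 5
17: 4009 = 17·235 + 14
19: 4009 = 19·211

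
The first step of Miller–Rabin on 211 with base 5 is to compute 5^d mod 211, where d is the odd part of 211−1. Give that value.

1

211 − 1 = 210 = 2^1 · 105, so d = 105.
5^1 ≡ 5 (mod 211)
5^2 ≡ 5^2 = 25 ≡ 25 (mod 211)
5^4 ≡ 25^2 = 625 ≡ 203 (mod 211)
5^8 ≡ 203^2 = 41209 ≡ 64 (mod 211)
5^16 ≡ 64^2 = 4096 ≡ 87 (mod 211)
5^32 ≡ 87^2 = 7569 ≡ 184 (mod 211)
5^64 ≡ 184^2 = 33856 ≡ 96 (mod 211)
105 = 64 + 32 + 8 + 1 in binary powers of 2.
So 5^105 ≡ 96 · 184 · 64 · 5 ≡ 1 (mod 211).
Since 5^d ≡ 1 (mod 211), base 5 does not prove 211 composite.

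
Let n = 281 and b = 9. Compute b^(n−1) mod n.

9^1 ≡ 9 (mod 281)
9^2 ≡ 9^2 = 81 ≡ 81 (mod 281)
9^4 ≡ 81^2 = 6561 ≡ 98 (mod 281)
9^8 ≡ 98^2 = 9604 ≡ 50 (mod 281)
9^16 ≡ 50^2 = 2500 ≡ 252 (mod 281)
9^32 ≡ 252^2 = 63504 ≡ 279 (mod 281)
9^64 ≡ 279^2 = 77841 ≡ 4 (mod 281)
9^128 ≡ 4^2 = 16 ≡ 16 (mod 281)
9^256 ≡ 16^2 = 256 ≡ 256 (mod 281)
280 = 256 + 16 + 8 in binary powers of 2.
So 9^280 ≡ 256 · 252 · 50 ≡ 1 (mod 281).
Since the result is 1, base 9 gives no evidence that 281 is composite.

1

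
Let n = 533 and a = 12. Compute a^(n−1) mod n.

66

12^1 ≡ 12 (mod 533)
12^2 ≡ 12^2 = 144 ≡ 144 (mod 533)
12^4 ≡ 144^2 = 20736 ≡ 482 (mod 533)
12^8 ≡ 482^2 = 232324 ≡ 469 (mod 533)
12^16 ≡ 469^2 = 219961 ≡ 365 (mod 533)
12^32 ≡ 365^2 = 133225 ≡ 508 (mod 533)
12^64 ≡ 508^2 = 258064 ≡ 92 (mod 533)
12^128 ≡ 92^2 = 8464 ≡ 469 (mod 533)
12^256 ≡ 469^2 = 219961 ≡ 365 (mod 533)
12^512 ≡ 365^2 = 133225 ≡ 508 (mod 533)
532 = 512 + 16 + 4 in binary powers of 2.
So 12^532 ≡ 508 · 365 · 482 ≡ 66 (mod 533).
Since 66 ≠ 1, base 12 is a Fermat witness: 533 is composite.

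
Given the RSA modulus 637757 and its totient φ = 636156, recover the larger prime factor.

863

φ(n) = (p−1)(q−1) = n − (p+q) + 1, so p + q = 637757 − 636156 + 1 = 1602.
p and q are the roots of t² − 1602t + 637757 = 0.
Discriminant: 1602² − 4·637757 = 2566404 − 2551028 = 15376; √15376 = 124.
q = (1602 − 124)/2 = 739, p = (1602 + 124)/2 = 863.
Check: 739 · 863 = 637757.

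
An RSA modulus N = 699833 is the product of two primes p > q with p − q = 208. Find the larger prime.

947

Since p = q + 208, we have 699833 = q(q + 208), so q² + 208q − 699833 = 0.
Discriminant: 208² + 4·699833 = 43264 + 2799332 = 2842596; √2842596 = 1686.
q = (−208 + 1686)/2 = 739, and p = q + 208 = 947.
Check: 739 · 947 = 699833.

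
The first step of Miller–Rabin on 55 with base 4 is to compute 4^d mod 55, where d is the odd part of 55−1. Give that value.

55 − 1 = 54 = 2^1 · 27, so d = 27.
4^1 ≡ 4 (mod 55)
4^2 ≡ 4^2 = 16 ≡ 16 (mod 55)
4^4 ≡ 16^2 = 256 ≡ 36 (mod 55)
4^8 ≡ 36^2 = 1296 ≡ 31 (mod 55)
4^16 ≡ 31^2 = 961 ≡ 26 (mod 55)
27 = 16 + 8 + 2 + 1 in binary powers of 2.
So 4^27 ≡ 26 · 31 · 16 · 4 ≡ 49 (mod 55).
Squaring chain: 49; never reaches −1, so base 4 is a Miller–Rabin witness that 55 is composite.

49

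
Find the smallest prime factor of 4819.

4819 is odd.
Digit sum 22, not divisible by 3.
Ends in 9: not divisible by 5.
7: 4819 = 7·688 + 3
11: 4819 = 11·438 + 1
13: 4819 = 13·370 + 9
17: 4819 = 17·283 + 8
19: 4819 = 19·253 + 12
23: 4819 = 23·209 + 12
29: 4819 = 29·166 + 5
31: 4819 = 31·155 + 14
37: 4819 = 37·130 + 9
41: 4819 = 41·117 + 22
43: 4819 = 43·112 + 3
47: 4819 = 47·102 + 25
53: 4819 = 53·90 + 49
59: 4819 = 59·81 + 40
61: 4819 = 61·79

61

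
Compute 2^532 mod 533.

2^1 ≡ 2 (mod 533)
2^2 ≡ 2^2 = 4 ≡ 4 (mod 533)
2^4 ≡ 4^2 = 16 ≡ 16 (mod 533)
2^8 ≡ 16^2 = 256 ≡ 256 (mod 533)
2^16 ≡ 256^2 = 65536 ≡ 510 (mod 533)
2^32 ≡ 510^2 = 260100 ≡ 529 (mod 533)
2^64 ≡ 529^2 = 279841 ≡ 16 (mod 533)
2^128 ≡ 16^2 = 256 ≡ 256 (mod 533)
2^256 ≡ 256^2 = 65536 ≡ 510 (mod 533)
2^512 ≡ 510^2 = 260100 ≡ 529 (mod 533)
532 = 512 + 16 + 4 in binary powers of 2.
So 2^532 ≡ 529 · 510 · 16 ≡ 406 (mod 533).
Since 406 ≠ 1, base 2 is a Fermat witness: 533 is composite.

406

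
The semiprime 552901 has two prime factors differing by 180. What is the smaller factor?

659

Since p = q + 180, we have 552901 = q(q + 180), so q² + 180q − 552901 = 0.
Discriminant: 180² + 4·552901 = 32400 + 2211604 = 2244004; √2244004 = 1498.
q = (−180 + 1498)/2 = 659, and p = q + 180 = 839.
Check: 659 · 839 = 552901.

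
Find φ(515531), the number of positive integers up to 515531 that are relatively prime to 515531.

495040

Factor: 515531 = 53 · 71 · 137.
φ(515531) = (53−1) · (71−1) · (137−1) = 52 · 70 · 136 = 495040.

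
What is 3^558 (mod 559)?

391

3^1 ≡ 3 (mod 559)
3^2 ≡ 3^2 = 9 ≡ 9 (mod 559)
3^4 ≡ 9^2 = 81 ≡ 81 (mod 559)
3^8 ≡ 81^2 = 6561 ≡ 412 (mod 559)
3^16 ≡ 412^2 = 169744 ≡ 367 (mod 559)
3^32 ≡ 367^2 = 134689 ≡ 529 (mod 559)
3^64 ≡ 529^2 = 279841 ≡ 341 (mod 559)
3^128 ≡ 341^2 = 116281 ≡ 9 (mod 559)
3^256 ≡ 9^2 = 81 ≡ 81 (mod 559)
3^512 ≡ 81^2 = 6561 ≡ 412 (mod 559)
558 = 512 + 32 + 8 + 4 + 2 in binary powers of 2.
So 3^558 ≡ 412 · 529 · 412 · 81 · 9 ≡ 391 (mod 559).
Since 391 ≠ 1, base 3 is a Fermat witness: 559 is composite.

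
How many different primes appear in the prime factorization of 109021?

109021 = 11^2 · 901
901 = 17 · 53
109021 = 11^2 · 17 · 53, which has 3 distinct prime factors.

3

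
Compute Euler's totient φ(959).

Factor: 959 = 7 · 137.
φ(959) = (7−1) · (137−1) = 6 · 136 = 816.

816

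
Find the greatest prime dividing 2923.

79

2923 = 37 · 79
79 is prime.
So 2923 = 37 · 79; the largest prime factor is 79.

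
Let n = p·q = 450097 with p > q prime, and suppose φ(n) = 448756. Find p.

φ(n) = (p−1)(q−1) = n − (p+q) + 1, so p + q = 450097 − 448756 + 1 = 1342.
p and q are the roots of t² − 1342t + 450097 = 0.
Discriminant: 1342² − 4·450097 = 1800964 − 1800388 = 576; √576 = 24.
q = (1342 − 24)/2 = 659, p = (1342 + 24)/2 = 683.
Check: 659 · 683 = 450097.

683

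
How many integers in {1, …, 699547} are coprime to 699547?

Factor: 699547 = 53 · 67 · 197.
φ(699547) = (53−1) · (67−1) · (197−1) = 52 · 66 · 196 = 672672.

672672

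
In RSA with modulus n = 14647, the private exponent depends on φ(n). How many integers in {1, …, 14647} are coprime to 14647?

14400

Factor: 14647 = 97 · 151.
φ(14647) = (97−1) · (151−1) = 96 · 150 = 14400.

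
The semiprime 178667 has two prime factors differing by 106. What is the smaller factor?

Since p = q + 106, we have 178667 = q(q + 106), so q² + 106q − 178667 = 0.
Discriminant: 106² + 4·178667 = 11236 + 714668 = 725904; √725904 = 852.
q = (−106 + 852)/2 = 373, and p = q + 106 = 479.
Check: 373 · 479 = 178667.

373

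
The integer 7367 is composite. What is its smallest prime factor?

53

7367 is odd.
Digit sum 23, not divisible by 3.
Ends in 7: not divisible by 5.
7: 7367 = 7·1052 + 3
11: 7367 = 11·669 + 8
13: 7367 = 13·566 + 9
17: 7367 = 17·433 + 6
19: 7367 = 19·387 + 14
23: 7367 = 23·320 + 7
29: 7367 = 29·254 + 1
31: 7367 = 31·237 + 20
37: 7367 = 37·199 + 4
41: 7367 = 41·179 + 28
43: 7367 = 43·171 + 14
47: 7367 = 47·156 + 35
53: 7367 = 53·139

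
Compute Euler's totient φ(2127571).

Factor: 2127571 = 109 · 131 · 149.
φ(2127571) = (109−1) · (131−1) · (149−1) = 108 · 130 · 148 = 2077920.

2077920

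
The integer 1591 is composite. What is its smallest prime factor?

1591 is odd.
Digit sum 16, not divisible by 3.
Ends in 1: not divisible by 5.
7: 1591 = 7·227 + 2
11: 1591 = 11·144 + 7
13: 1591 = 13·122 + 5
17: 1591 = 17·93 + 10
19: 1591 = 19·83 + 14
23: 1591 = 23·69 + 4
29: 1591 = 29·54 + 25
31: 1591 = 31·51 + 10
37: 1591 = 37·43

37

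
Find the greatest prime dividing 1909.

1909 = 23 · 83
83 is prime.
So 1909 = 23 · 83; the largest prime factor is 83.

83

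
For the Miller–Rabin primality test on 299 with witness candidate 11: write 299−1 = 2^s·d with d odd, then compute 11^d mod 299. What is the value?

299 − 1 = 298 = 2^1 · 149, so d = 149.
11^1 ≡ 11 (mod 299)
11^2 ≡ 11^2 = 121 ≡ 121 (mod 299)
11^4 ≡ 121^2 = 14641 ≡ 289 (mod 299)
11^8 ≡ 289^2 = 83521 ≡ 100 (mod 299)
11^16 ≡ 100^2 = 10000 ≡ 133 (mod 299)
11^32 ≡ 133^2 = 17689 ≡ 48 (mod 299)
11^64 ≡ 48^2 = 2304 ≡ 211 (mod 299)
11^128 ≡ 211^2 = 44521 ≡ 269 (mod 299)
149 = 128 + 16 + 4 + 1 in binary powers of 2.
So 11^149 ≡ 269 · 133 · 289 · 11 ≡ 267 (mod 299).
Squaring chain: 267; never reaches −1, so base 11 is a Miller–Rabin witness that 299 is composite.

267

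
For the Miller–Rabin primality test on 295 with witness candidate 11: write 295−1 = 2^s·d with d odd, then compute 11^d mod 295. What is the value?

56

295 − 1 = 294 = 2^1 · 147, so d = 147.
11^1 ≡ 11 (mod 295)
11^2 ≡ 11^2 = 121 ≡ 121 (mod 295)
11^4 ≡ 121^2 = 14641 ≡ 186 (mod 295)
11^8 ≡ 186^2 = 34596 ≡ 81 (mod 295)
11^16 ≡ 81^2 = 6561 ≡ 71 (mod 295)
11^32 ≡ 71^2 = 5041 ≡ 26 (mod 295)
11^64 ≡ 26^2 = 676 ≡ 86 (mod 295)
11^128 ≡ 86^2 = 7396 ≡ 21 (mod 295)
147 = 128 + 16 + 2 + 1 in binary powers of 2.
So 11^147 ≡ 21 · 71 · 121 · 11 ≡ 56 (mod 295).
Squaring chain: 56; never reaches −1, so base 11 is a Miller–Rabin witness that 295 is composite.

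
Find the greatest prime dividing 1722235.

1722235 = 5 · 344447
344447 = 53 · 6499
6499 = 67 · 97
97 is prime.
So 1722235 = 5 · 53 · 67 · 97; the largest prime factor is 97.

97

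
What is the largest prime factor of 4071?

59

4071 = 3 · 1357
1357 = 23 · 59
59 is prime.
So 4071 = 3 · 23 · 59; the largest prime factor is 59.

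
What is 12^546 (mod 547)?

1

12^1 ≡ 12 (mod 547)
12^2 ≡ 12^2 = 144 ≡ 144 (mod 547)
12^4 ≡ 144^2 = 20736 ≡ 497 (mod 547)
12^8 ≡ 497^2 = 247009 ≡ 312 (mod 547)
12^16 ≡ 312^2 = 97344 ≡ 525 (mod 547)
12^32 ≡ 525^2 = 275625 ≡ 484 (mod 547)
12^64 ≡ 484^2 = 234256 ≡ 140 (mod 547)
12^128 ≡ 140^2 = 19600 ≡ 455 (mod 547)
12^256 ≡ 455^2 = 207025 ≡ 259 (mod 547)
12^512 ≡ 259^2 = 67081 ≡ 347 (mod 547)
546 = 512 + 32 + 2 in binary powers of 2.
So 12^546 ≡ 347 · 484 · 144 ≡ 1 (mod 547).
Since the result is 1, base 12 gives no evidence that 547 is composite.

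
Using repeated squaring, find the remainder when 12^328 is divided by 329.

12^1 ≡ 12 (mod 329)
12^2 ≡ 12^2 = 144 ≡ 144 (mod 329)
12^4 ≡ 144^2 = 20736 ≡ 9 (mod 329)
12^8 ≡ 9^2 = 81 ≡ 81 (mod 329)
12^16 ≡ 81^2 = 6561 ≡ 310 (mod 329)
12^32 ≡ 310^2 = 96100 ≡ 32 (mod 329)
12^64 ≡ 32^2 = 1024 ≡ 37 (mod 329)
12^128 ≡ 37^2 = 1369 ≡ 53 (mod 329)
12^256 ≡ 53^2 = 2809 ≡ 177 (mod 329)
328 = 256 + 64 + 8 in binary powers of 2.
So 12^328 ≡ 177 · 37 · 81 ≡ 121 (mod 329).
Since 121 ≠ 1, base 12 is a Fermat witness: 329 is composite.

121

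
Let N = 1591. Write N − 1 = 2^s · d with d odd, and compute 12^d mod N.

1591 − 1 = 1590 = 2^1 · 795, so d = 795.
12^1 ≡ 12 (mod 1591)
12^2 ≡ 12^2 = 144 ≡ 144 (mod 1591)
12^4 ≡ 144^2 = 20736 ≡ 53 (mod 1591)
12^8 ≡ 53^2 = 2809 ≡ 1218 (mod 1591)
12^16 ≡ 1218^2 = 1483524 ≡ 712 (mod 1591)
12^32 ≡ 712^2 = 506944 ≡ 1006 (mod 1591)
12^64 ≡ 1006^2 = 1012036 ≡ 160 (mod 1591)
12^128 ≡ 160^2 = 25600 ≡ 144 (mod 1591)
12^256 ≡ 144^2 = 20736 ≡ 53 (mod 1591)
12^512 ≡ 53^2 = 2809 ≡ 1218 (mod 1591)
795 = 512 + 256 + 16 + 8 + 2 + 1 in binary powers of 2.
So 12^795 ≡ 1218 · 53 · 712 · 1218 · 144 · 12 ≡ 285 (mod 1591).
Squaring chain: 285; never reaches −1, so base 12 is a Miller–Rabin witness that 1591 is composite.

285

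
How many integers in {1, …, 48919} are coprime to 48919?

Factor: 48919 = 13 · 53 · 71.
φ(48919) = (13−1) · (53−1) · (71−1) = 12 · 52 · 70 = 43680.

43680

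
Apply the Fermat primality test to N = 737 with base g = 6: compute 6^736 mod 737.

6^1 ≡ 6 (mod 737)
6^2 ≡ 6^2 = 36 ≡ 36 (mod 737)
6^4 ≡ 36^2 = 1296 ≡ 559 (mod 737)
6^8 ≡ 559^2 = 312481 ≡ 730 (mod 737)
6^16 ≡ 730^2 = 532900 ≡ 49 (mod 737)
6^32 ≡ 49^2 = 2401 ≡ 190 (mod 737)
6^64 ≡ 190^2 = 36100 ≡ 724 (mod 737)
6^128 ≡ 724^2 = 524176 ≡ 169 (mod 737)
6^256 ≡ 169^2 = 28561 ≡ 555 (mod 737)
6^512 ≡ 555^2 = 308025 ≡ 696 (mod 737)
736 = 512 + 128 + 64 + 32 in binary powers of 2.
So 6^736 ≡ 696 · 169 · 724 · 190 ≡ 16 (mod 737).
Since 16 ≠ 1, base 6 is a Fermat witness: 737 is composite.

16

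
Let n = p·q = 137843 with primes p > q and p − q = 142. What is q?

Since p = q + 142, we have 137843 = q(q + 142), so q² + 142q − 137843 = 0.
Discriminant: 142² + 4·137843 = 20164 + 551372 = 571536; √571536 = 756.
q = (−142 + 756)/2 = 307, and p = q + 142 = 449.
Check: 307 · 449 = 137843.

307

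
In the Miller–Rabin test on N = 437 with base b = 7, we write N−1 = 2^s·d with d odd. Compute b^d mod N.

437 − 1 = 436 = 2^2 · 109, so d = 109.
7^1 ≡ 7 (mod 437)
7^2 ≡ 7^2 = 49 ≡ 49 (mod 437)
7^4 ≡ 49^2 = 2401 ≡ 216 (mod 437)
7^8 ≡ 216^2 = 46656 ≡ 334 (mod 437)
7^16 ≡ 334^2 = 111556 ≡ 121 (mod 437)
7^32 ≡ 121^2 = 14641 ≡ 220 (mod 437)
7^64 ≡ 220^2 = 48400 ≡ 330 (mod 437)
109 = 64 + 32 + 8 + 4 + 1 in binary powers of 2.
So 7^109 ≡ 330 · 220 · 334 · 216 · 7 ≡ 102 (mod 437).
Squaring chain: 102 → 353; never reaches −1, so base 7 is a Miller–Rabin witness that 437 is composite.

102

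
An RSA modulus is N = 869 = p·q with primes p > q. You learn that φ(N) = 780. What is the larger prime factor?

79

φ(n) = (p−1)(q−1) = n − (p+q) + 1, so p + q = 869 − 780 + 1 = 90.
p and q are the roots of t² − 90t + 869 = 0.
Discriminant: 90² − 4·869 = 8100 − 3476 = 4624; √4624 = 68.
q = (90 − 68)/2 = 11, p = (90 + 68)/2 = 79.
Check: 11 · 79 = 869.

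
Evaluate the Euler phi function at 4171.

4032

Factor: 4171 = 43 · 97.
φ(4171) = (43−1) · (97−1) = 42 · 96 = 4032.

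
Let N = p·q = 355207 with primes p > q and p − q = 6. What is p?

599

Since p = q + 6, we have 355207 = q(q + 6), so q² + 6q − 355207 = 0.
Discriminant: 6² + 4·355207 = 36 + 1420828 = 1420864; √1420864 = 1192.
q = (−6 + 1192)/2 = 593, and p = q + 6 = 599.
Check: 593 · 599 = 355207.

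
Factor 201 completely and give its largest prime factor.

201 = 3 · 67
67 is prime.
So 201 = 3 · 67; the largest prime factor is 67.

67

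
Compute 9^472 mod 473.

9^1 ≡ 9 (mod 473)
9^2 ≡ 9^2 = 81 ≡ 81 (mod 473)
9^4 ≡ 81^2 = 6561 ≡ 412 (mod 473)
9^8 ≡ 412^2 = 169744 ≡ 410 (mod 473)
9^16 ≡ 410^2 = 168100 ≡ 185 (mod 473)
9^32 ≡ 185^2 = 34225 ≡ 169 (mod 473)
9^64 ≡ 169^2 = 28561 ≡ 181 (mod 473)
9^128 ≡ 181^2 = 32761 ≡ 124 (mod 473)
9^256 ≡ 124^2 = 15376 ≡ 240 (mod 473)
472 = 256 + 128 + 64 + 16 + 8 in binary powers of 2.
So 9^472 ≡ 240 · 124 · 181 · 185 · 410 ≡ 444 (mod 473).
Since 444 ≠ 1, base 9 is a Fermat witness: 473 is composite.

444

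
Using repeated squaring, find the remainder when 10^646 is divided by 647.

1

10^1 ≡ 10 (mod 647)
10^2 ≡ 10^2 = 100 ≡ 100 (mod 647)
10^4 ≡ 100^2 = 10000 ≡ 295 (mod 647)
10^8 ≡ 295^2 = 87025 ≡ 327 (mod 647)
10^16 ≡ 327^2 = 106929 ≡ 174 (mod 647)
10^32 ≡ 174^2 = 30276 ≡ 514 (mod 647)
10^64 ≡ 514^2 = 264196 ≡ 220 (mod 647)
10^128 ≡ 220^2 = 48400 ≡ 522 (mod 647)
10^256 ≡ 522^2 = 272484 ≡ 97 (mod 647)
10^512 ≡ 97^2 = 9409 ≡ 351 (mod 647)
646 = 512 + 128 + 4 + 2 in binary powers of 2.
So 10^646 ≡ 351 · 522 · 295 · 100 ≡ 1 (mod 647).
Since the result is 1, base 10 gives no evidence that 647 is composite.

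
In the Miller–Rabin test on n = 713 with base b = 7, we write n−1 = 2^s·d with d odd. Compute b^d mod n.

713 − 1 = 712 = 2^3 · 89, so d = 89.
7^1 ≡ 7 (mod 713)
7^2 ≡ 7^2 = 49 ≡ 49 (mod 713)
7^4 ≡ 49^2 = 2401 ≡ 262 (mod 713)
7^8 ≡ 262^2 = 68644 ≡ 196 (mod 713)
7^16 ≡ 196^2 = 38416 ≡ 627 (mod 713)
7^32 ≡ 627^2 = 393129 ≡ 266 (mod 713)
7^64 ≡ 266^2 = 70756 ≡ 169 (mod 713)
89 = 64 + 16 + 8 + 1 in binary powers of 2.
So 7^89 ≡ 169 · 627 · 196 · 7 ≡ 536 (mod 713).
Squaring chain: 536 → 670 → 423; never reaches −1, so base 7 is a Miller–Rabin witness that 713 is composite.

536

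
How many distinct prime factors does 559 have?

559 = 13 · 43
559 = 13 · 43, which has 2 distinct prime factors.

2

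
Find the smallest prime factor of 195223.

7

195223 is odd.
Digit sum 22, not divisible by 3.
Ends in 3: not divisible by 5.
7: 195223 = 7·27889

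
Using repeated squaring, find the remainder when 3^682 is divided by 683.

3^1 ≡ 3 (mod 683)
3^2 ≡ 3^2 = 9 ≡ 9 (mod 683)
3^4 ≡ 9^2 = 81 ≡ 81 (mod 683)
3^8 ≡ 81^2 = 6561 ≡ 414 (mod 683)
3^16 ≡ 414^2 = 171396 ≡ 646 (mod 683)
3^32 ≡ 646^2 = 417316 ≡ 3 (mod 683)
3^64 ≡ 3^2 = 9 ≡ 9 (mod 683)
3^128 ≡ 9^2 = 81 ≡ 81 (mod 683)
3^256 ≡ 81^2 = 6561 ≡ 414 (mod 683)
3^512 ≡ 414^2 = 171396 ≡ 646 (mod 683)
682 = 512 + 128 + 32 + 8 + 2 in binary powers of 2.
So 3^682 ≡ 646 · 81 · 3 · 414 · 9 ≡ 1 (mod 683).
Since the result is 1, base 3 gives no evidence that 683 is composite.

1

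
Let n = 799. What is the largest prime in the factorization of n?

799 = 17 · 47
47 is prime.
So 799 = 17 · 47; the largest prime factor is 47.

47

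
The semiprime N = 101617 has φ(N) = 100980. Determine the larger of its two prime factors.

φ(n) = (p−1)(q−1) = n − (p+q) + 1, so p + q = 101617 − 100980 + 1 = 638.
p and q are the roots of t² − 638t + 101617 = 0.
Discriminant: 638² − 4·101617 = 407044 − 406468 = 576; √576 = 24.
q = (638 − 24)/2 = 307, p = (638 + 24)/2 = 331.
Check: 307 · 331 = 101617.

331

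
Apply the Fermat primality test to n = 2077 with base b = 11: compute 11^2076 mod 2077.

11^1 ≡ 11 (mod 2077)
11^2 ≡ 11^2 = 121 ≡ 121 (mod 2077)
11^4 ≡ 121^2 = 14641 ≡ 102 (mod 2077)
11^8 ≡ 102^2 = 10404 ≡ 19 (mod 2077)
11^16 ≡ 19^2 = 361 ≡ 361 (mod 2077)
11^32 ≡ 361^2 = 130321 ≡ 1547 (mod 2077)
11^64 ≡ 1547^2 = 2393209 ≡ 505 (mod 2077)
11^128 ≡ 505^2 = 255025 ≡ 1631 (mod 2077)
11^256 ≡ 1631^2 = 2660161 ≡ 1601 (mod 2077)
11^512 ≡ 1601^2 = 2563201 ≡ 183 (mod 2077)
11^1024 ≡ 183^2 = 33489 ≡ 257 (mod 2077)
11^2048 ≡ 257^2 = 66049 ≡ 1662 (mod 2077)
2076 = 2048 + 16 + 8 + 4 in binary powers of 2.
So 11^2076 ≡ 1662 · 361 · 19 · 102 ≡ 283 (mod 2077).
Since 283 ≠ 1, base 11 is a Fermat witness: 2077 is composite.

283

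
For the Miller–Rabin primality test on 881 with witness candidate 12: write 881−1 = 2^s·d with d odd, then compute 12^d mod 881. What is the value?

881 − 1 = 880 = 2^4 · 55, so d = 55.
12^1 ≡ 12 (mod 881)
12^2 ≡ 12^2 = 144 ≡ 144 (mod 881)
12^4 ≡ 144^2 = 20736 ≡ 473 (mod 881)
12^8 ≡ 473^2 = 223729 ≡ 836 (mod 881)
12^16 ≡ 836^2 = 698896 ≡ 263 (mod 881)
12^32 ≡ 263^2 = 69169 ≡ 451 (mod 881)
55 = 32 + 16 + 4 + 2 + 1 in binary powers of 2.
So 12^55 ≡ 451 · 263 · 473 · 144 · 12 ≡ 767 (mod 881).
Squaring chain: 767 → 662 → 387 → 880; reaches −1, so base 12 does not prove 881 composite.

767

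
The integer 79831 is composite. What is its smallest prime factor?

97

79831 is odd.
Digit sum 28, not divisible by 3.
Ends in 1: not divisible by 5.
7: 79831 = 7·11404 + 3
11: 79831 = 11·7257 + 4
13: 79831 = 13·6140 + 11
17: 79831 = 17·4695 + 16
19: 79831 = 19·4201 + 12
23: 79831 = 23·3470 + 21
29: 79831 = 29·2752 + 23
31: 79831 = 31·2575 + 6
37: 79831 = 37·2157 + 22
41: 79831 = 41·1947 + 4
43: 79831 = 43·1856 + 23
47: 79831 = 47·1698 + 25
53: 79831 = 53·1506 + 13
59: 79831 = 59·1353 + 4
61: 79831 = 61·1308 + 43
67: 79831 = 67·1191 + 34
71: 79831 = 71·1124 + 27
73: 79831 = 73·1093 + 42
79: 79831 = 79·1010 + 41
83: 79831 = 83·961 + 68
89: 79831 = 89·896 + 87
97: 79831 = 97·823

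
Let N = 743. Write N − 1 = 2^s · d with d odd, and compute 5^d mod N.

743 − 1 = 742 = 2^1 · 371, so d = 371.
5^1 ≡ 5 (mod 743)
5^2 ≡ 5^2 = 25 ≡ 25 (mod 743)
5^4 ≡ 25^2 = 625 ≡ 625 (mod 743)
5^8 ≡ 625^2 = 390625 ≡ 550 (mod 743)
5^16 ≡ 550^2 = 302500 ≡ 99 (mod 743)
5^32 ≡ 99^2 = 9801 ≡ 142 (mod 743)
5^64 ≡ 142^2 = 20164 ≡ 103 (mod 743)
5^128 ≡ 103^2 = 10609 ≡ 207 (mod 743)
5^256 ≡ 207^2 = 42849 ≡ 498 (mod 743)
371 = 256 + 64 + 32 + 16 + 2 + 1 in binary powers of 2.
So 5^371 ≡ 498 · 103 · 142 · 99 · 25 · 5 ≡ 742 (mod 743).
Since 5^d ≡ 742 (mod 743), base 5 does not prove 743 composite.

742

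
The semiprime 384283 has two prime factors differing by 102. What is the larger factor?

Since p = q + 102, we have 384283 = q(q + 102), so q² + 102q − 384283 = 0.
Discriminant: 102² + 4·384283 = 10404 + 1537132 = 1547536; √1547536 = 1244.
q = (−102 + 1244)/2 = 571, and p = q + 102 = 673.
Check: 571 · 673 = 384283.

673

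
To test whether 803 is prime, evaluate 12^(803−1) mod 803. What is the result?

771

12^1 ≡ 12 (mod 803)
12^2 ≡ 12^2 = 144 ≡ 144 (mod 803)
12^4 ≡ 144^2 = 20736 ≡ 661 (mod 803)
12^8 ≡ 661^2 = 436921 ≡ 89 (mod 803)
12^16 ≡ 89^2 = 7921 ≡ 694 (mod 803)
12^32 ≡ 694^2 = 481636 ≡ 639 (mod 803)
12^64 ≡ 639^2 = 408321 ≡ 397 (mod 803)
12^128 ≡ 397^2 = 157609 ≡ 221 (mod 803)
12^256 ≡ 221^2 = 48841 ≡ 661 (mod 803)
12^512 ≡ 661^2 = 436921 ≡ 89 (mod 803)
802 = 512 + 256 + 32 + 2 in binary powers of 2.
So 12^802 ≡ 89 · 661 · 639 · 144 ≡ 771 (mod 803).
Since 771 ≠ 1, base 12 is a Fermat witness: 803 is composite.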